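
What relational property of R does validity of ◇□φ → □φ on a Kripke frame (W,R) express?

Equivalently (dual form): ◇φ → □◇φ.
Suppose ◇φ→□◇φ is valid. Take Rxy, Rxz and set V(φ)={y}. Then ◇φ at x, so □◇φ at x, so ◇φ at z, so some w with Rzw has φ; w=y, i.e. Rzy. By symmetry of the argument, Ryz.
Conversely, any frame satisfying ∀x ∀y ∀z (Rxy ∧ Rxz → Ryz) validates the schema.
So the correspondent is the Euclidean property.

The Euclidean property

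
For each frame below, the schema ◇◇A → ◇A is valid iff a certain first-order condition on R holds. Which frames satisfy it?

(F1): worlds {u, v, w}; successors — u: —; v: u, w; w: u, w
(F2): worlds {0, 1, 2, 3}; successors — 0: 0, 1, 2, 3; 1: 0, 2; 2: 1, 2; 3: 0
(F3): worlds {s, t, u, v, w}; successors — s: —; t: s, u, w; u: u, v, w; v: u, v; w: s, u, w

(F1)

This is the axiom for transitivity; its first-order frame correspondent is ∀x ∀y ∀z (Rxy ∧ Ryz → Rxz).
(F1): condition met.
(F2): fails — R10 and R01 but not R11.
(F3): fails — Ruw and Rws but not Rus.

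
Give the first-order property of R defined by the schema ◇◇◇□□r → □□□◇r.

∀x ∀y ∀z ((xR³y ∧ xR³z) → ∃w (yR²w ∧ zRw))

This is a Sahlqvist (Geach-type) schema ◇^3□^2r → □^3◇^1r.
First-order correspondent: ∀x ∀y ∀z ((xR³y ∧ xR³z) → ∃w (yR²w ∧ zRw)).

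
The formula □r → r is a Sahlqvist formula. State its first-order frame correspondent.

Suppose □r→r is valid. At any x set V(r)={w : Rxw}. Then □r holds at x, so r holds at x, i.e. Rxx.

Reflexivity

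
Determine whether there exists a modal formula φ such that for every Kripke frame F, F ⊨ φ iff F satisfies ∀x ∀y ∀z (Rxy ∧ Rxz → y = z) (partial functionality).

Yes, by ◇q → □q

This is a Sahlqvist condition; the CD axiom ◇q → □q defines it.
Suppose ◇q→□q is valid. Take Rxy, Rxz and set V(q)={y}. Then ◇q at x, so □q at x, so q at z, i.e. z=y.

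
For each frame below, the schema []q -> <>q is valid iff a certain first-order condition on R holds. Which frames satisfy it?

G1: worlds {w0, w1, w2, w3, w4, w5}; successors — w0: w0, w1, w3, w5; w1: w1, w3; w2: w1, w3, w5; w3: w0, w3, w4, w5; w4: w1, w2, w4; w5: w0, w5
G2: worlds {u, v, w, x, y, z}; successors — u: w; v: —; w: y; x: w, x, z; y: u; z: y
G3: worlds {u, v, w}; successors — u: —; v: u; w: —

G1

The schema corresponds to seriality: forall x exists y Rxy.
G1: holds.
G2: fails — world v has no successor.
G3: fails — world u has no successor.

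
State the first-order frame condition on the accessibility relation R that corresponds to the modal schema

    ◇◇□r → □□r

∀x ∀y ∀z ((xR²y ∧ xR²z) → ∃w (yRw ∧ z = w))

This is a Sahlqvist (Geach-type) schema ◇^2□^1r → □^2◇^0r.
Minimal-valuation argument: fix x; take any y with xR^2y and any z with xR^2z. Set V(r) to the set of worlds R-reachable from y in exactly 1 step. Then □^1r holds at y, so the antecedent holds at x; validity forces ◇^0r at z, giving a w with zR^0w and yR^1w.
First-order correspondent: ∀x ∀y ∀z ((xR²y ∧ xR²z) → ∃w (yRw ∧ z = w)).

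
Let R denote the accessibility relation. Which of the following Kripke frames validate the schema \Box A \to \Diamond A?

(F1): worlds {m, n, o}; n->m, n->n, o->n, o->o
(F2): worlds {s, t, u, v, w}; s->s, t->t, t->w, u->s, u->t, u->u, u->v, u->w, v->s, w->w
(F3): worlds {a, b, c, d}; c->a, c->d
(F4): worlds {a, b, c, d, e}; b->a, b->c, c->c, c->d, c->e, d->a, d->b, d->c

(F2)

This is the axiom for seriality; its first-order frame correspondent is \forall x \exists y Rxy.
(F1): fails — world m has no successor.
(F2): ✓.
(F3): fails — world a has no successor.
(F4): fails — world a has no successor.
Valid on: (F2).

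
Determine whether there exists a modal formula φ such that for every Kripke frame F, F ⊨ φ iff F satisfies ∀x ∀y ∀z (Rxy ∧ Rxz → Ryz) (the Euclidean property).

The condition is the Euclidean property. A defining modal formula is ◇r → □◇r.
Suppose ◇r→□◇r is valid. Take Rxy, Rxz and set V(r)={y}. Then ◇r at x, so □◇r at x, so ◇r at z, so some w with Rzw has r; w=y, i.e. Rzy. By symmetry of the argument, Ryz.

Yes, by ◇r → □◇r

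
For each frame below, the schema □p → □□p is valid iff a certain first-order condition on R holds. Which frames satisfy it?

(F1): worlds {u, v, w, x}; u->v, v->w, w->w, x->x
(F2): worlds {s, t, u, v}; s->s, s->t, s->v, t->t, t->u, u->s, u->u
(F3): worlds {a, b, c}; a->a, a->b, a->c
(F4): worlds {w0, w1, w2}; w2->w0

The schema corresponds to transitivity: ∀x ∀y ∀z (Rxy ∧ Ryz → Rxz).
(F1): fails — Ruv and Rvw but not Ruw.
(F2): fails — Rus and Rsv but not Ruv.
(F3): holds.
(F4): holds.
Valid on: (F3), (F4).

(F3), (F4)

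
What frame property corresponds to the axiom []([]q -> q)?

Shift-reflexivity

Suppose □(□q→q) is valid. Take Rxy and set V(q)={w : Ryw}. Then at y, □q holds; since □(□q→q) at x, □q→q at y, so q at y, i.e. Ryy.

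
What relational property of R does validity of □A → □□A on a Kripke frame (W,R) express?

Suppose □A→□□A is valid. Take Rxy, Ryz and set V(A)={w : Rxw}. Then □A at x, so □□A at x, so □A at y, so A at z, i.e. Rxz.
The converse is a direct semantic check.
Frame condition: ∀x ∀y ∀z (Rxy ∧ Ryz → Rxz).

transitivity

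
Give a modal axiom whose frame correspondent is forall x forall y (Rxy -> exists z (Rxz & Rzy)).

This is density; the standard corresponding axiom is C4: □□r → □r.

□□r → □r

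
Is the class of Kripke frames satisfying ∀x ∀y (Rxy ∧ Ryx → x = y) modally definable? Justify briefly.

Not definable by any modal formula

Any modally definable frame class is closed under surjective bounded morphisms.
The 4-cycle (worlds w0,w1,w2,w3 with w0→w1→w2→w3→w0) is antisymmetric. Sending even-indexed worlds to s and odd-indexed worlds to t is a surjective bounded morphism onto the two-world frame with s↔t, which is not antisymmetric.
So the class is not modally definable.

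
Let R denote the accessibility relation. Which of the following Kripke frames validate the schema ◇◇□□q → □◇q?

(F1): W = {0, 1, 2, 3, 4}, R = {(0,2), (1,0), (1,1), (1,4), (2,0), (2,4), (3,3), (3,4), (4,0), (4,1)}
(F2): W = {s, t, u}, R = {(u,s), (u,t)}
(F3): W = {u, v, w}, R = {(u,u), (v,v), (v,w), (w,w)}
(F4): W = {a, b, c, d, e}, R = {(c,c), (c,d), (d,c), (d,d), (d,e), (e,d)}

(F2), (F3), (F4)

Frame correspondent (Sahlqvist): ∀x ∀y ∀z ((xR²y ∧ xRz) → ∃w (yR²w ∧ zRw)) — i.e. a generalized confluence (Geach) condition.
(F1): fails — 1R²0, 1R0 but no w with 0R²w and 0Rw.
(F2): holds.
(F3): holds.
(F4): holds.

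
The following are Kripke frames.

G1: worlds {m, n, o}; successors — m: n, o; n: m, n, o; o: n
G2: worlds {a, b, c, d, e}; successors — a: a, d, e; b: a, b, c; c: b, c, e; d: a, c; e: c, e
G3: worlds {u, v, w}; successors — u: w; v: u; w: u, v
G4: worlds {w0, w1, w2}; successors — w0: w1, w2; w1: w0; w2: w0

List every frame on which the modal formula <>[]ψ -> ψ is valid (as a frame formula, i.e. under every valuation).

G4

The schema corresponds to symmetry: forall x forall y (Rxy -> Ryx).
G1: fails — Rmo but not Rom.
G2: fails — Rdc but not Rcd.
G3: fails — Rvu but not Ruv.
G4: holds.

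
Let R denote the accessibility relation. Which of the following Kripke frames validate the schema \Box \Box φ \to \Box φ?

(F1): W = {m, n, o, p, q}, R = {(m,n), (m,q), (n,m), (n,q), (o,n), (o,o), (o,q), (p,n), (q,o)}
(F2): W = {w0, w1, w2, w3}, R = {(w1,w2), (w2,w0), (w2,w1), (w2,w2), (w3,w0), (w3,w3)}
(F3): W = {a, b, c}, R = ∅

(F2), (F3)

This is the axiom for density; its first-order frame correspondent is \forall x \forall y (Rxy \to \exists z (Rxz \wedge Rzy)).
(F1): fails — Rpn but no z with Rpz and Rzn.
(F2): holds.
(F3): holds.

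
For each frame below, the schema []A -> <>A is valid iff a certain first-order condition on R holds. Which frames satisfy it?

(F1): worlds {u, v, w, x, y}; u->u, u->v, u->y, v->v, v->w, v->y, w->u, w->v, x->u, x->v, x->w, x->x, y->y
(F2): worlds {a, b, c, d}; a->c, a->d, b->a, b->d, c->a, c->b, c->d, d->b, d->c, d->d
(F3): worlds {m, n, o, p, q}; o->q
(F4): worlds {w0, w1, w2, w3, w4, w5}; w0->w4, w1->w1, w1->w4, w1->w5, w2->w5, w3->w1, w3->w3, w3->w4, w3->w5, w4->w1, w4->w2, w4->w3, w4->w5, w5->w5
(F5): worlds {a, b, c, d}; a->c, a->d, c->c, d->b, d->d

The schema corresponds to seriality: forall x exists y Rxy.
(F1): condition met.
(F2): condition met.
(F3): fails — world m has no successor.
(F4): condition met.
(F5): fails — world b has no successor.
Valid on: (F1), (F2), (F4).

(F1), (F2), (F4)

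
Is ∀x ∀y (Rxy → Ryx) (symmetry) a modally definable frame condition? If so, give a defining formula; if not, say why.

The condition is symmetry. A defining modal formula is r → □◇r.
Suppose r→□◇r is valid. Take Rxy and set V(r)={x}. Then r at x, so □◇r at x, so ◇r at y, so some z with Ryz has r; z=x, i.e. Ryx.

Yes, by r → □◇r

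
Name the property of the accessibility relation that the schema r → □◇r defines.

This is the B axiom.
It corresponds to symmetry: ∀x ∀y (Rxy → Ryx).

symmetry: ∀x ∀y (Rxy → Ryx)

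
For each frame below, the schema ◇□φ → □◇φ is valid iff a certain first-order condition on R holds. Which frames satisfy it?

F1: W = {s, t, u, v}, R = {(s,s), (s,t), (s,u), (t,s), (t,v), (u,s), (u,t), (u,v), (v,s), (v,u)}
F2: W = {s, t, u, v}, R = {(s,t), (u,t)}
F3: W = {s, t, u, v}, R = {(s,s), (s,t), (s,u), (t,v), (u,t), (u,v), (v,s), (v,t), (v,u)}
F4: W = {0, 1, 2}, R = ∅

Frame correspondent (Sahlqvist): ∀x ∀y ∀z (Rxy ∧ Rxz → ∃w (Ryw ∧ Rzw)) — i.e. convergence.
F1: holds.
F2: fails — Rst and Rst but t and t have no common successor.
F3: fails — Rss and Rst but s and t have no common successor.
F4: holds.
Valid on: F1, F4.

F1, F4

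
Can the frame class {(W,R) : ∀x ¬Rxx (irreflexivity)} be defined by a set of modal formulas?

If a class were modally definable it would be closed under surjective bounded morphisms (Goldblatt–Thomason).
The 3-cycle (worlds a,b,c with a→b→c→a) is irreflexive, and the map sending every world to a single reflexive point • is a surjective bounded morphism (forth: every edge maps to (•,•); back: every world has a successor). So any modal formula valid on the 3-cycle is also valid on the reflexive point, which is not irreflexive.
So the class is not modally definable.

No — not modally definable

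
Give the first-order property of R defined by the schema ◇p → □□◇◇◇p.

∀x ∀y ∀z ((xRy ∧ xR²z) → ∃w (y = w ∧ zR³w))

This is a Sahlqvist (Geach-type) schema ◇^1□^0p → □^2◇^3p.
Minimal-valuation argument: fix x; take any y with xR^1y and any z with xR^2z. Set V(p) to the set of worlds R-reachable from y in exactly 0 steps. Then □^0p holds at y, so the antecedent holds at x; validity forces ◇^3p at z, giving a w with zR^3w and yR^0w.
First-order correspondent: ∀x ∀y ∀z ((xRy ∧ xR²z) → ∃w (y = w ∧ zR³w)).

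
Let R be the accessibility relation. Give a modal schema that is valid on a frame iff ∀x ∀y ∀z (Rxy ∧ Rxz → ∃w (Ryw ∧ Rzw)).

This is convergence; the standard corresponding axiom is .2: ◇□q → □◇q.

◇□q → □◇q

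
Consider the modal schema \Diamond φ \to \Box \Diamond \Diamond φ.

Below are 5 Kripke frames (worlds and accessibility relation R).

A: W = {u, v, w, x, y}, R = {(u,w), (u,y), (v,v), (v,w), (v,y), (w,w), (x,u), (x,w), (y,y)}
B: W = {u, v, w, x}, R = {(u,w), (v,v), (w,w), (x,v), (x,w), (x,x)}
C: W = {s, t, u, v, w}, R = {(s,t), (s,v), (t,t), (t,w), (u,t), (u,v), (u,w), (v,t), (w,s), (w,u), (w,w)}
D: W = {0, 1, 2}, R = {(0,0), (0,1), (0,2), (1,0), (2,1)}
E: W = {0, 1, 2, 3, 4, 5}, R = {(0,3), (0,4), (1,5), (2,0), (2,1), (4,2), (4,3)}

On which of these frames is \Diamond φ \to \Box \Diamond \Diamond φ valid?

Frame correspondent (Sahlqvist): \forall x \forall y \forall z ((xRy \wedge xRz) \to \exists w (y = w \wedge z R^2 w)) — i.e. a generalized confluence (Geach) condition.
A: fails — uRw, uRy but no t with w=t and yR²t.
B: fails — xRv, xRw but no t with v=t and wR²t.
C: fails — sRv, sRt but no w* with v=w* and tR²w*.
D: fails — 0R1, 0R2 but no w with 1=w and 2R²w.
E: fails — 0R3, 0R3 but no w with 3=w and 3R²w.
Valid on no frame.

none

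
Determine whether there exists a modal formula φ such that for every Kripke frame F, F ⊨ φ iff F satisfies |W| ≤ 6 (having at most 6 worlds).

Not definable by any modal formula

If a class were modally definable it would be closed under disjoint unions (Goldblatt–Thomason).
Any modal formula valid on each of 7 disjoint one-world frames is valid on their disjoint union (validity is preserved under disjoint unions). Each one-world frame has |W|=1≤6, but the union has |W|=7.
So no modal formula (or set of formulas) defines exactly the |W|≤6 frames.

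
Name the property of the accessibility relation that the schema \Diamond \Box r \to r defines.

This is a form of the B axiom.
Its frame correspondent is symmetry — \forall x \forall y (Rxy \to Ryx).

symmetry: \forall x \forall y (Rxy \to Ryx)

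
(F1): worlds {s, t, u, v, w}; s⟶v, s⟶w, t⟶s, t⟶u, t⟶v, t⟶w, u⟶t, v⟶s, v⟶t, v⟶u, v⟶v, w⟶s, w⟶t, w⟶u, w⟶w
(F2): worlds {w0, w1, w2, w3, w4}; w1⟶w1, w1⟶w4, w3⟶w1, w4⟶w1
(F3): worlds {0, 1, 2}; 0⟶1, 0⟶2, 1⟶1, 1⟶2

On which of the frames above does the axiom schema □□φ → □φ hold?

(F2), (F3)

Frame correspondent (Sahlqvist): ∀x ∀y (Rxy → ∃z (Rxz ∧ Rzy)) — i.e. density.
(F1): fails — Rut but no z with Ruz and Rzt.
(F2): condition met.
(F3): condition met.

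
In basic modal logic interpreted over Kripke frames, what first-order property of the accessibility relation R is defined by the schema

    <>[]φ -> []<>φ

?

Suppose ◇□φ→□◇φ is valid. Take Rxy, Rxz and set V(φ)={w : Ryw}. Then □φ at y so ◇□φ at x, so □◇φ at x, so ◇φ at z, giving w with Rzw and Ryw.

convergence: forall x forall y forall z (Rxy & Rxz -> exists w (Ryw & Rzw))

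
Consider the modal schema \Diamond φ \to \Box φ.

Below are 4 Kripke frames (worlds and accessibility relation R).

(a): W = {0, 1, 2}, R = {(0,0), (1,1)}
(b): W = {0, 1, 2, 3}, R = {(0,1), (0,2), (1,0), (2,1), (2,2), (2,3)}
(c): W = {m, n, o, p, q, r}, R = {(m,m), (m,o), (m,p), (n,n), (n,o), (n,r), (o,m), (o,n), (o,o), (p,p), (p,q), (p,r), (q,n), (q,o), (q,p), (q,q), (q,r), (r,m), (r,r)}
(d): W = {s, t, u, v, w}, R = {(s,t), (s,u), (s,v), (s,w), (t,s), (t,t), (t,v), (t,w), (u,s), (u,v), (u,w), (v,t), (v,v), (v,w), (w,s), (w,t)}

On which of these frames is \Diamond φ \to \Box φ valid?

(a)

The schema corresponds to partial functionality: \forall x \forall y \forall z (Rxy \wedge Rxz \to y = z).
(a): condition met.
(b): fails — 0 sees both 1 and 2.
(c): fails — m sees both m and o.
(d): fails — s sees both t and u.
Valid on: (a).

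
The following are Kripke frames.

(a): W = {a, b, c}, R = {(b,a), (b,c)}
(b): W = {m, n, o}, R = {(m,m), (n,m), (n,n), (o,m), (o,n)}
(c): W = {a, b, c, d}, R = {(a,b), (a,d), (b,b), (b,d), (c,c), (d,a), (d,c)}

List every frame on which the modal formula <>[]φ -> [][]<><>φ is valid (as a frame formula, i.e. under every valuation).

(a), (b)

This is the axiom for a generalized confluence (Geach) condition; its first-order frame correspondent is forall x forall y forall z ((xRy & x R^2 z) -> exists w (yRw & z R^2 w)).
(a): holds.
(b): holds.
(c): fails — aRb, aR²c but no w with bRw and cR²w.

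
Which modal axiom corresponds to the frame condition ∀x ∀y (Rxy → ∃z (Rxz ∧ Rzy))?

A defining formula is □□s → □s (the C4 axiom).

□□s → □s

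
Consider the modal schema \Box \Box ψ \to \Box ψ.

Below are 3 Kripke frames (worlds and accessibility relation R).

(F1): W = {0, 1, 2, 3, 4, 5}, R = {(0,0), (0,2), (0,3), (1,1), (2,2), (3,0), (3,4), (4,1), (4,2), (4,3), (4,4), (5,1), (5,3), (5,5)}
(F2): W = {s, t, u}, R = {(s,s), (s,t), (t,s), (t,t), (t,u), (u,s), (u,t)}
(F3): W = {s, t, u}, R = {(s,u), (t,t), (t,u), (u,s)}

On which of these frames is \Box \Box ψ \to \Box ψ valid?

The schema corresponds to density: \forall x \forall y (Rxy \to \exists z (Rxz \wedge Rzy)).
(F1): ✓.
(F2): ✓.
(F3): fails — Rsu but no z with Rsz and Rzu.
Valid on: (F1), (F2).

(F1), (F2)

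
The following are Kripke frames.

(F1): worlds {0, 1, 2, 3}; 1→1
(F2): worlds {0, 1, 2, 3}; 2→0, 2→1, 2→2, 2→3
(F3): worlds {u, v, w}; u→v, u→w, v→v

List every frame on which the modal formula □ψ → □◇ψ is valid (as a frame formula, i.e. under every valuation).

The schema corresponds to a generalized confluence (Geach) condition: ∀x ∀z (xRz → ∃w (xRw ∧ zRw)).
(F1): ✓.
(F2): fails — 2R0 but no w with 2Rw and 0Rw.
(F3): fails — uRw but no t with uRt and wRt.

(F1)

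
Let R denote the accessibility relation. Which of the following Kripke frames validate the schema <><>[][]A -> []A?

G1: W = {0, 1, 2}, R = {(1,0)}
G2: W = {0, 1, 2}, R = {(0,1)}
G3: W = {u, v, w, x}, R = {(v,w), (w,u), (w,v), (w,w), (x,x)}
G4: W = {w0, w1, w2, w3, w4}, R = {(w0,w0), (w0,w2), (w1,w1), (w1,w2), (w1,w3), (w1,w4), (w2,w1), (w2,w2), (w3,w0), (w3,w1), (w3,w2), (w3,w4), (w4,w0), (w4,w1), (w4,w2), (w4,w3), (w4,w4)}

The schema corresponds to a generalized confluence (Geach) condition: forall x forall y forall z ((x R^2 y & xRz) -> exists w (y R^2 w & z = w)).
G1: holds.
G2: holds.
G3: fails — vR²u, vRw but no t with uR²t and w=t.
G4: fails — w0R²w2, w0Rw0 but no w with w2R²w and w0=w.

G1, G2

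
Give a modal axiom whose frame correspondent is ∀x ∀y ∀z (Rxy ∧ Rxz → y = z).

◇s → □s

This is partial functionality; the standard corresponding axiom is CD: ◇s → □s.
Suppose ◇s→□s is valid. Take Rxy, Rxz and set V(s)={y}. Then ◇s at x, so □s at x, so s at z, i.e. z=y.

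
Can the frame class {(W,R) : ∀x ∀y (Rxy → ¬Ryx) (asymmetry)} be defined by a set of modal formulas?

Not definable by any modal formula

Any modally definable frame class is closed under surjective bounded morphisms.
The 5-cycle (worlds s,t,u,v,w with s→t→u→v→w→s) is asymmetric. Mapping every world to a single reflexive point • is a surjective bounded morphism, and the reflexive point is not asymmetric (R•• but asymmetry requires ¬R••).
Hence asymmetry is not modally definable.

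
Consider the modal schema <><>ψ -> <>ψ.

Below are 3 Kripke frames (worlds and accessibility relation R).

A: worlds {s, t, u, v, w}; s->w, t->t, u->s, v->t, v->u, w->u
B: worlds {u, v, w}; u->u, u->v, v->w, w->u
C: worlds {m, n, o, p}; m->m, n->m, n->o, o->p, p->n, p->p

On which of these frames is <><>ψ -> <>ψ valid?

none

This is the axiom for transitivity; its first-order frame correspondent is forall x forall y forall z (Rxy & Ryz -> Rxz).
A: fails — Rwu and Rus but not Rws.
B: fails — Ruv and Rvw but not Ruw.
C: fails — Rop and Rpn but not Ron.
Valid on no frame.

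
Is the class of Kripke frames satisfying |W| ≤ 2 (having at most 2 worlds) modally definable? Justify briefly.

Not modally definable

Any modally definable frame class is closed under disjoint unions.
Any modal formula valid on each of 3 disjoint one-world frames is valid on their disjoint union (validity is preserved under disjoint unions). Each one-world frame has |W|=1≤2, but the union has |W|=3.
Hence having at most 2 worlds is not modally definable.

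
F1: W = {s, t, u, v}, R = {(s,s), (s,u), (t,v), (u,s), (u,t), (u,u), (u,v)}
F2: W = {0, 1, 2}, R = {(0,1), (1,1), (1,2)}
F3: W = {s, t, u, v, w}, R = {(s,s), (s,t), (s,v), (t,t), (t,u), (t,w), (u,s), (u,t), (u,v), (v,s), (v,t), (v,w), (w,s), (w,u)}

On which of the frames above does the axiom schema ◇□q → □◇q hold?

Frame correspondent (Sahlqvist): ∀x ∀y ∀z (Rxy ∧ Rxz → ∃w (Ryw ∧ Rzw)) — i.e. convergence.
F1: fails — Rtv and Rtv but v and v have no common successor.
F2: fails — R12 and R12 but 2 and 2 have no common successor.
F3: condition met.
Valid on: F3.

F3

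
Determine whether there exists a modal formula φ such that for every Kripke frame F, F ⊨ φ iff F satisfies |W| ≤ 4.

Not modally definable

Modal frame validity is preserved under disjoint unions.
Any modal formula valid on each of 5 disjoint one-world frames is valid on their disjoint union (validity is preserved under disjoint unions). Each one-world frame has |W|=1≤4, but the union has |W|=5.
So no modal formula (or set of formulas) defines exactly the |W|≤4 frames.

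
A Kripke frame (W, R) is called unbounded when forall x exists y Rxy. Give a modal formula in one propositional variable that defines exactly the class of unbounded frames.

This is seriality; the standard corresponding axiom is D: □q → ◇q.
Suppose □q→◇q is valid. At any x set V(q)=W. Then □q at x, so ◇q at x, so x has a successor.

□q → ◇q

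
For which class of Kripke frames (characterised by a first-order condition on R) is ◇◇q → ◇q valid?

transitivity: ∀x ∀y ∀z (Rxy ∧ Ryz → Rxz)

Equivalently (dual form): □q → □□q.
Suppose □q→□□q is valid. Take Rxy, Ryz and set V(q)={w : Rxw}. Then □q at x, so □□q at x, so □q at y, so q at z, i.e. Rxz.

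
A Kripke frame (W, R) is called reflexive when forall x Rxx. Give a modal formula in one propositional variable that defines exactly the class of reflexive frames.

□q → q

The condition is reflexivity. The T schema □q → q defines it.
Suppose □q→q is valid. At any x set V(q)={w : Rxw}. Then □q holds at x, so q holds at x, i.e. Rxx.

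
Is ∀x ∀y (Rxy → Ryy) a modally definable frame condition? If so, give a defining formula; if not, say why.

Yes — defined by □(□p → p)

Yes: it is shift-reflexivity, defined by the T□ schema □(□p → p).
Suppose □(□p→p) is valid. Take Rxy and set V(p)={w : Ryw}. Then at y, □p holds; since □(□p→p) at x, □p→p at y, so p at y, i.e. Ryy.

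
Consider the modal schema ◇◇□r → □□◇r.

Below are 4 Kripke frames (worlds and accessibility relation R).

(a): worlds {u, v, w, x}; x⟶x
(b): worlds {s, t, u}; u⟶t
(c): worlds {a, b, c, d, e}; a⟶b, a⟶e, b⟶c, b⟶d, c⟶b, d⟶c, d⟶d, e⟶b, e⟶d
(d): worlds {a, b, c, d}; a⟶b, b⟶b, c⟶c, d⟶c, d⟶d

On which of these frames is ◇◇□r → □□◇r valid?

The schema corresponds to a generalized confluence (Geach) condition: ∀x ∀y ∀z ((xR²y ∧ xR²z) → ∃w (yRw ∧ zRw)).
(a): condition met.
(b): condition met.
(c): fails — aR²b, aR²c but no w with bRw and cRw.
(d): condition met.
Valid on: (a), (b), (d).

(a), (b), (d)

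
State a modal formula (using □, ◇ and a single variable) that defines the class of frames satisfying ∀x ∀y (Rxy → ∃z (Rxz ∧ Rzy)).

□□ψ → □ψ

The condition is density. The C4 schema □□ψ → □ψ defines it.
Suppose □□ψ→□ψ is valid. Take Rxy and set V(ψ)={w : xR²w}. Then □□ψ at x, so □ψ at x, so ψ at y, i.e. ∃z(Rxz∧Rzy).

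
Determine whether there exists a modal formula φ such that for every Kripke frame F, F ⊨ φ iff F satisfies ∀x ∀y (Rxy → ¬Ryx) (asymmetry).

Any modally definable frame class is closed under surjective bounded morphisms.
The 3-cycle (worlds 0,1,2 with 0→1→2→0) is asymmetric. Mapping every world to a single reflexive point • is a surjective bounded morphism, and the reflexive point is not asymmetric (R•• but asymmetry requires ¬R••).
So no modal formula (or set of formulas) defines exactly the asymmetric frames.

Not definable by any modal formula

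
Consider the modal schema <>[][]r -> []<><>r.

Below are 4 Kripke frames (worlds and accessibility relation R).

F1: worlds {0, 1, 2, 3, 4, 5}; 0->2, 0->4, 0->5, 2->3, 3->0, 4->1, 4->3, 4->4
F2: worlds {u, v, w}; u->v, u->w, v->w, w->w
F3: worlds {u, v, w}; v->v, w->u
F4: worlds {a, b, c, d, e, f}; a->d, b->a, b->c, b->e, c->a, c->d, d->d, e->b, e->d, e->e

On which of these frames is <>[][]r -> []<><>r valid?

F2, F4

This is the axiom for a generalized confluence (Geach) condition; its first-order frame correspondent is forall x forall y forall z ((xRy & xRz) -> exists w (y R^2 w & z R^2 w)).
F1: fails — 0R2, 0R5 but no w with 2R²w and 5R²w.
F2: holds.
F3: fails — wRu, wRu but no t with uR²t and uR²t.
F4: holds.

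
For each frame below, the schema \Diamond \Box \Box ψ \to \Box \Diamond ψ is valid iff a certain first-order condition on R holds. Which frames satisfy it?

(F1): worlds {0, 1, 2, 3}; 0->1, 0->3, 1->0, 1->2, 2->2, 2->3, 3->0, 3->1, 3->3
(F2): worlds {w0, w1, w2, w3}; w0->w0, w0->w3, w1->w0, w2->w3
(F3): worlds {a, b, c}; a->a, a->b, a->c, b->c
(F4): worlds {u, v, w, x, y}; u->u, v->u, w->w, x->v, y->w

This is the axiom for a generalized confluence (Geach) condition; its first-order frame correspondent is \forall x \forall y \forall z ((xRy \wedge xRz) \to \exists w (y R^2 w \wedge zRw)).
(F1): ✓.
(F2): fails — w0Rw0, w0Rw3 but no w with w0R²w and w3Rw.
(F3): fails — aRa, aRc but no w with aR²w and cRw.
(F4): ✓.
Valid on: (F1), (F4).

(F1), (F4)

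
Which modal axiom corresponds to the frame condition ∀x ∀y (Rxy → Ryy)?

□(□ψ → ψ)

A defining formula is □(□ψ → ψ) (the T□ axiom).
Suppose □(□ψ→ψ) is valid. Take Rxy and set V(ψ)={w : Ryw}. Then at y, □ψ holds; since □(□ψ→ψ) at x, □ψ→ψ at y, so ψ at y, i.e. Ryy.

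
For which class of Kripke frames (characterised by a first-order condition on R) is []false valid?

This schema is the Ver axiom.
It corresponds to emptiness of R: forall x forall y ~Rxy.

emptiness of R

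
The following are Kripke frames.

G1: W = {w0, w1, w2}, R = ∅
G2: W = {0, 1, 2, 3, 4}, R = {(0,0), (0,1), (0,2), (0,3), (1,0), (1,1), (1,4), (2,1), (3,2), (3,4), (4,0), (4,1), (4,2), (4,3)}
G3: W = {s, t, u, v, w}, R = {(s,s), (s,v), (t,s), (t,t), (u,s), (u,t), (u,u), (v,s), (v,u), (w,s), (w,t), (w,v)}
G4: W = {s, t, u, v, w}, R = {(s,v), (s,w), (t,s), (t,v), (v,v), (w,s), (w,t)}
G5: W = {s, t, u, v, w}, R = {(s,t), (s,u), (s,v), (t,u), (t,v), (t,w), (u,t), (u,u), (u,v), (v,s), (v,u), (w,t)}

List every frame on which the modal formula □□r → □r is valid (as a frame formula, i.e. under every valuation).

The schema corresponds to density: ∀x ∀y (Rxy → ∃z (Rxz ∧ Rzy)).
G1: ✓.
G2: fails — R34 but no z with R3z and Rz4.
G3: ✓.
G4: fails — Rwt but no z with Rwz and Rzt.
G5: fails — Rwt but no z with Rwz and Rzt.

G1, G3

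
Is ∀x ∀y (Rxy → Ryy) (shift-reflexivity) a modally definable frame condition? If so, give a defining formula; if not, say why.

The condition is shift-reflexivity. A defining modal formula is □(□p → p).
Suppose □(□p→p) is valid. Take Rxy and set V(p)={w : Ryw}. Then at y, □p holds; since □(□p→p) at x, □p→p at y, so p at y, i.e. Ryy.

Yes, by □(□p → p)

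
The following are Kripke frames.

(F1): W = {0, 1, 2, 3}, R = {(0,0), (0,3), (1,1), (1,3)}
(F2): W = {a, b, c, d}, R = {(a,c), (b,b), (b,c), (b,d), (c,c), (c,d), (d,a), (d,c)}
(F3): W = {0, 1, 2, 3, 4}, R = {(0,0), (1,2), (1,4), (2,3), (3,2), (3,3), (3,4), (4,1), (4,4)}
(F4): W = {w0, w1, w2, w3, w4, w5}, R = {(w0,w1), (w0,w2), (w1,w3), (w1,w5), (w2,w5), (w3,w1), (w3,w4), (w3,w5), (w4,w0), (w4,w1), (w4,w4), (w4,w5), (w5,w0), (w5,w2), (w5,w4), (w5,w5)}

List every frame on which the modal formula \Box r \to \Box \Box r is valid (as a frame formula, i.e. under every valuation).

This is the axiom for transitivity; its first-order frame correspondent is \forall x \forall y \forall z (Rxy \wedge Ryz \to Rxz).
(F1): ✓.
(F2): fails — Rcd and Rda but not Rca.
(F3): fails — R34 and R41 but not R31.
(F4): fails — Rw1w5 and Rw5w2 but not Rw1w2.
Valid on: (F1).

(F1)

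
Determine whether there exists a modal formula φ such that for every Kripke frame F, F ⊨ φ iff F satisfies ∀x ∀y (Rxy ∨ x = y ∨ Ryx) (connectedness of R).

If a class were modally definable it would be closed under disjoint unions (Goldblatt–Thomason).
Take 2 disjoint single-world reflexive frames: each is trivially connected, but their disjoint union has 2 worlds with no edge between distinct components, so it is not connected.
Hence connectedness of R is not modally definable.

No — not modally definable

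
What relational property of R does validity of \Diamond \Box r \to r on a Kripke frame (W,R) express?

This is frame-equivalent to r → □◇r (substitute ¬r for r and contrapose).
Suppose r→□◇r is valid. Take Rxy and set V(r)={x}. Then r at x, so □◇r at x, so ◇r at y, so some z with Ryz has r; z=x, i.e. Ryx.
The converse is a direct semantic check.
Frame condition: \forall x \forall y (Rxy \to Ryx).

Symmetry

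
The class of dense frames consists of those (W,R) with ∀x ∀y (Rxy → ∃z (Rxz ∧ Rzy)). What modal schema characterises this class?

The condition is density. The C4 schema □□q → □q defines it.
Suppose □□q→□q is valid. Take Rxy and set V(q)={w : xR²w}. Then □□q at x, so □q at x, so q at y, i.e. ∃z(Rxz∧Rzy).

□□q → □q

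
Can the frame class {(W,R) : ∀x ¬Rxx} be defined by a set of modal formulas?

Any modally definable frame class is closed under surjective bounded morphisms.
The 4-cycle (worlds s,t,u,v with s→t→u→v→s) is irreflexive, and the map sending every world to a single reflexive point • is a surjective bounded morphism (forth: every edge maps to (•,•); back: every world has a successor). So any modal formula valid on the 4-cycle is also valid on the reflexive point, which is not irreflexive.
So no modal formula (or set of formulas) defines exactly the irreflexive frames.

No — not modally definable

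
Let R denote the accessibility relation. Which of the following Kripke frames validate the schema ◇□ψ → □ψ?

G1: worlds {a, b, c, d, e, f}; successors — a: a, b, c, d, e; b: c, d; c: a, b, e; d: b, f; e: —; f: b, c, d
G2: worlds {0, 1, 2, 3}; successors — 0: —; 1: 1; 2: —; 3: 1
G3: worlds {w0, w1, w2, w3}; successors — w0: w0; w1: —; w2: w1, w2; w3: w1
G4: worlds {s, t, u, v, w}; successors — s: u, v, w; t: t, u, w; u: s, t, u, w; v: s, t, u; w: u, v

The schema corresponds to the Euclidean property: ∀x ∀y ∀z (Rxy ∧ Rxz → Ryz).
G1: fails — Rab and Rab but not Rbb.
G2: condition met.
G3: fails — Rw2w1 and Rw2w1 but not Rw1w1.
G4: fails — Rsv and Rsv but not Rvv.

G2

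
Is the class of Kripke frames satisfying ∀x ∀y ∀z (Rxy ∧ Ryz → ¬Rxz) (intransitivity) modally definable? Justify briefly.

Modal frame validity is preserved under surjective bounded morphisms.
The 3-cycle (worlds 0,1,2 with 0→1→2→0) is intransitive. Mapping every world to a single reflexive point • is a surjective bounded morphism; the reflexive point is not intransitive (R••∧R•• but R••).
So the class is not modally definable.

Not modally definable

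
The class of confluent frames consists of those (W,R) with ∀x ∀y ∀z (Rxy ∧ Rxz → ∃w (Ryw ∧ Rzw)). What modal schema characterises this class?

A defining formula is ◇□ψ → □◇ψ (the .2 axiom).
Suppose ◇□ψ→□◇ψ is valid. Take Rxy, Rxz and set V(ψ)={w : Ryw}. Then □ψ at y so ◇□ψ at x, so □◇ψ at x, so ◇ψ at z, giving w with Rzw and Ryw.

◇□ψ → □◇ψ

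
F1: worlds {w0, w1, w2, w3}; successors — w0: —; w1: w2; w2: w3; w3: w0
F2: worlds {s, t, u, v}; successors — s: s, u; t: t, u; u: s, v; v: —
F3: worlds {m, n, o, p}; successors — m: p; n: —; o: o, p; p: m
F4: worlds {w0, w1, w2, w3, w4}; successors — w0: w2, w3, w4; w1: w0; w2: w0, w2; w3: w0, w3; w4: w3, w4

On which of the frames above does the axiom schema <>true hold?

F4

The schema corresponds to seriality: forall x exists y Rxy.
F1: fails — world w0 has no successor.
F2: fails — world v has no successor.
F3: fails — world n has no successor.
F4: ✓.
Valid on: F4.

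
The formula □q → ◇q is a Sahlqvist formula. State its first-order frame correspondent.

Seriality

This is the D axiom.
It corresponds to seriality: ∀x ∃y Rxy.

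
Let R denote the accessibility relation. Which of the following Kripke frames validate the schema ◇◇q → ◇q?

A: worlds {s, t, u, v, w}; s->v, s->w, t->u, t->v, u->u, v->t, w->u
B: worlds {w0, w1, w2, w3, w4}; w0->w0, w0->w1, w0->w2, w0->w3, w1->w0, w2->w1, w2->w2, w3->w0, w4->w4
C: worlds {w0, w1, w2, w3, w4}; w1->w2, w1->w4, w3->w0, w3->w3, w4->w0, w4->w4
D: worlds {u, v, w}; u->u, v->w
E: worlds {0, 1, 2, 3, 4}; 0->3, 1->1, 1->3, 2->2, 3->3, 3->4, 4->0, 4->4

Frame correspondent (Sahlqvist): ∀x ∀y ∀z (Rxy ∧ Ryz → Rxz) — i.e. transitivity.
A: fails — Rtv and Rvt but not Rtt.
B: fails — Rw1w0 and Rw0w1 but not Rw1w1.
C: fails — Rw1w4 and Rw4w0 but not Rw1w0.
D: satisfies the condition.
E: fails — R34 and R40 but not R30.

D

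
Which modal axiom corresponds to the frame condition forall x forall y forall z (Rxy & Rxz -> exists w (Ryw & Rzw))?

The condition is convergence. The .2 schema ◇□p → □◇p defines it.
Suppose ◇□p→□◇p is valid. Take Rxy, Rxz and set V(p)={w : Ryw}. Then □p at y so ◇□p at x, so □◇p at x, so ◇p at z, giving w with Rzw and Ryw.

◇□p → □◇p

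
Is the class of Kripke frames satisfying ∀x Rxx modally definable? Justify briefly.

This is a Sahlqvist condition; the T axiom □r → r defines it.
Suppose □r→r is valid. At any x set V(r)={w : Rxw}. Then □r holds at x, so r holds at x, i.e. Rxx.

Yes, by □r → r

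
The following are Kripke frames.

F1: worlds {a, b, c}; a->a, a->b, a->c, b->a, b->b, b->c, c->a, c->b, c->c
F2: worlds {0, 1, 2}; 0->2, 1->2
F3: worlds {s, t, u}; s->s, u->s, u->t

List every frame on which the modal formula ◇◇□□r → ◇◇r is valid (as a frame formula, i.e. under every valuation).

F1, F2, F3

The schema corresponds to a generalized confluence (Geach) condition: ∀x ∀y (xR²y → ∃w (yR²w ∧ xR²w)).
F1: ✓.
F2: ✓.
F3: ✓.
Valid on: F1, F2, F3.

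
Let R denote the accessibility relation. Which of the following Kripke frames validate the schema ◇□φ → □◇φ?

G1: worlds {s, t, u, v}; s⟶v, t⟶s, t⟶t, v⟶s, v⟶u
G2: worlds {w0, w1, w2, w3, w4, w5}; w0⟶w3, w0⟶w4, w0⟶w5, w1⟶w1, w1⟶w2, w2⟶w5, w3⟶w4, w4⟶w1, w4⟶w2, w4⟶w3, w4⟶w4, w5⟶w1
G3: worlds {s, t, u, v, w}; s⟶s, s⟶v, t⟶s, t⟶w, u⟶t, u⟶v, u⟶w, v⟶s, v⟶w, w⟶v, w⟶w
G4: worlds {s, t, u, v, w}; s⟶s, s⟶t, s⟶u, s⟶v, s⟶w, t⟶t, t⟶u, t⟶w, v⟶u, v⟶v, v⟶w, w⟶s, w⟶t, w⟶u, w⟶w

G3

Frame correspondent (Sahlqvist): ∀x ∀y ∀z (Rxy ∧ Rxz → ∃w (Ryw ∧ Rzw)) — i.e. convergence.
G1: fails — Rts and Rtt but s and t have no common successor.
G2: fails — Rw0w5 and Rw0w3 but w5 and w3 have no common successor.
G3: holds.
G4: fails — Rsv and Rsu but v and u have no common successor.
Valid on: G3.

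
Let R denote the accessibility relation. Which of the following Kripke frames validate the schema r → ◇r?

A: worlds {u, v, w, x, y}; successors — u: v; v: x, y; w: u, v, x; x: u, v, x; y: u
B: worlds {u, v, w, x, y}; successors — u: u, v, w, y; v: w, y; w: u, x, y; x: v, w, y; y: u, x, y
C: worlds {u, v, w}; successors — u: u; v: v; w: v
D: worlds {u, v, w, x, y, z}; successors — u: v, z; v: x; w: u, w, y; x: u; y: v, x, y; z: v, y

The schema corresponds to reflexivity: ∀x Rxx.
A: fails — world u does not see itself.
B: fails — world v does not see itself.
C: fails — world w does not see itself.
D: fails — world u does not see itself.

none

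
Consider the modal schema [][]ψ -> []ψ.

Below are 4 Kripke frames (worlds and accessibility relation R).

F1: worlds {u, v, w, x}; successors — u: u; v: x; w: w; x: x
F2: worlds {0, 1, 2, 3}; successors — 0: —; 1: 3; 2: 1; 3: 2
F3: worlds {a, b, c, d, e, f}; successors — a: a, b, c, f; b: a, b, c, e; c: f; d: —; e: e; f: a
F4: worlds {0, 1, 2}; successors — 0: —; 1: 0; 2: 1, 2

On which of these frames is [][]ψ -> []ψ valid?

The schema corresponds to density: forall x forall y (Rxy -> exists z (Rxz & Rzy)).
F1: ✓.
F2: fails — R32 but no z with R3z and Rz2.
F3: fails — Rcf but no z with Rcz and Rzf.
F4: fails — R10 but no z with R1z and Rz0.

F1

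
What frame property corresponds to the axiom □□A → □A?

Suppose □□A→□A is valid. Take Rxy and set V(A)={w : xR²w}. Then □□A at x, so □A at x, so A at y, i.e. ∃z(Rxz∧Rzy).
Conversely, on a frame with density the schema holds at every world under every valuation.
Frame condition: ∀x ∀y (Rxy → ∃z (Rxz ∧ Rzy)).

density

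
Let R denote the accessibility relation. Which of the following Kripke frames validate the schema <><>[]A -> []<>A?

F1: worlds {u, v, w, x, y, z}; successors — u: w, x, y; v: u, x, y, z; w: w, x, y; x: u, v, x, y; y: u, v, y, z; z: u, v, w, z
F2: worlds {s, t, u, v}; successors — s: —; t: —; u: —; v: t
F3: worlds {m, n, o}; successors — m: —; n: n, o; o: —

The schema corresponds to a generalized confluence (Geach) condition: forall x forall y forall z ((x R^2 y & xRz) -> exists w (yRw & zRw)).
F1: satisfies the condition.
F2: satisfies the condition.
F3: fails — nR²n, nRo but no w with nRw and oRw.
Valid on: F1, F2.

F1, F2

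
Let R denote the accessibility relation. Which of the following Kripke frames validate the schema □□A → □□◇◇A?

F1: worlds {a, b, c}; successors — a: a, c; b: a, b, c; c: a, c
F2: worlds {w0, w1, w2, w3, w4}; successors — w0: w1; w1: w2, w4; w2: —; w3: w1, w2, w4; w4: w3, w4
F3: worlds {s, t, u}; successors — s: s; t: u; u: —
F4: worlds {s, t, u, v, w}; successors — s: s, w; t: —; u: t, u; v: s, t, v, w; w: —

Frame correspondent (Sahlqvist): ∀x ∀z (xR²z → ∃w (xR²w ∧ zR²w)) — i.e. a generalized confluence (Geach) condition.
F1: ✓.
F2: fails — w0R²w2 but no w with w0R²w and w2R²w.
F3: ✓.
F4: fails — sR²w but no w* with sR²w* and wR²w*.

F1, F3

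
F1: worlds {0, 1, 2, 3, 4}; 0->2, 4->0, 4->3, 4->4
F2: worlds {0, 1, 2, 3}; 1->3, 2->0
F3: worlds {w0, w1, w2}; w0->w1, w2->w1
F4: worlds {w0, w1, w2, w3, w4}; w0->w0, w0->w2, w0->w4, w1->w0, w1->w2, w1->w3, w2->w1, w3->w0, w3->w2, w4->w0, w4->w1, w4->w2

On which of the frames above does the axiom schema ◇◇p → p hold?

Frame correspondent (Sahlqvist): ∀x ∀y (xR²y → ∃w (y = w ∧ x = w)) — i.e. a generalized confluence (Geach) condition.
F1: fails — 4R²0 but 0 ≠ 4.
F2: holds.
F3: holds.
F4: fails — w0R²w1 but w1 ≠ w0.

F2, F3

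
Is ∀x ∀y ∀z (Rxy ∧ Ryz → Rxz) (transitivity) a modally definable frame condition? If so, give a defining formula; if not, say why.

Definable; □r → □□r defines it

This is a Sahlqvist condition; the 4 axiom □r → □□r defines it.
Suppose □r→□□r is valid. Take Rxy, Ryz and set V(r)={w : Rxw}. Then □r at x, so □□r at x, so □r at y, so r at z, i.e. Rxz.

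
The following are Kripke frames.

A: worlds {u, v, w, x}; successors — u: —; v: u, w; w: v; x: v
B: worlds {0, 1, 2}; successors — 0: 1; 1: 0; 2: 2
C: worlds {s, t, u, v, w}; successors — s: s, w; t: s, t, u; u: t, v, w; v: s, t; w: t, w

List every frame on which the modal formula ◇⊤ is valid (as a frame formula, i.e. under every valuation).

B, C

This is the axiom for seriality; its first-order frame correspondent is ∀x ∃y Rxy.
A: fails — world u has no successor.
B: holds.
C: holds.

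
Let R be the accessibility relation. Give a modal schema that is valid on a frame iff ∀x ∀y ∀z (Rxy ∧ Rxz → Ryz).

This is the Euclidean property; the standard corresponding axiom is 5: ◇p → □◇p.
Suppose ◇p→□◇p is valid. Take Rxy, Rxz and set V(p)={y}. Then ◇p at x, so □◇p at x, so ◇p at z, so some w with Rzw has p; w=y, i.e. Rzy. By symmetry of the argument, Ryz.

◇p → □◇p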